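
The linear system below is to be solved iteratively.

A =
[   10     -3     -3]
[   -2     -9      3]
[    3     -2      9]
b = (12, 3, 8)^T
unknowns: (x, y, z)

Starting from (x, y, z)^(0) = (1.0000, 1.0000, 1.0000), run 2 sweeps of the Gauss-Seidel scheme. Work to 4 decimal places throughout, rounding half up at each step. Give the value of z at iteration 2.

0.3933

Iteration 1:
  x = (12 - (-3)·1.0000 - (-3)·1.0000) / (10) = 1.8000
  y = (3 - (-2)·1.8000 - (3)·1.0000) / (-9) = -0.4000
  z = (8 - (3)·1.8000 - (-2)·-0.4000) / (9) = 0.2000
Iteration 2:
  x = (12 - (-3)·-0.4000 - (-3)·0.2000) / (10) = 1.1400
  y = (3 - (-2)·1.1400 - (3)·0.2000) / (-9) = -0.5200
  z = (8 - (3)·1.1400 - (-2)·-0.5200) / (9) = 0.3933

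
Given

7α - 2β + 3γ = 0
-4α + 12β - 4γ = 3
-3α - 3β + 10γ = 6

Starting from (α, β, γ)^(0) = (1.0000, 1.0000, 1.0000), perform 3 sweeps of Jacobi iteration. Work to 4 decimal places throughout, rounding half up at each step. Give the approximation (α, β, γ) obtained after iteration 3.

Iteration 1:
  α = (0 - (-2)·1.0000 - (3)·1.0000) / (7) = -0.1429
  β = (3 - (-4)·1.0000 - (-4)·1.0000) / (12) = 0.9167
  γ = (6 - (-3)·1.0000 - (-3)·1.0000) / (10) = 1.2000
Iteration 2:
  α = (0 - (-2)·0.9167 - (3)·1.2000) / (7) = -0.2524
  β = (3 - (-4)·-0.1429 - (-4)·1.2000) / (12) = 0.6024
  γ = (6 - (-3)·-0.1429 - (-3)·0.9167) / (10) = 0.8321
Iteration 3:
  α = (0 - (-2)·0.6024 - (3)·0.8321) / (7) = -0.1845
  β = (3 - (-4)·-0.2524 - (-4)·0.8321) / (12) = 0.4432
  γ = (6 - (-3)·-0.2524 - (-3)·0.6024) / (10) = 0.7050

(-0.1845, 0.4432, 0.7050)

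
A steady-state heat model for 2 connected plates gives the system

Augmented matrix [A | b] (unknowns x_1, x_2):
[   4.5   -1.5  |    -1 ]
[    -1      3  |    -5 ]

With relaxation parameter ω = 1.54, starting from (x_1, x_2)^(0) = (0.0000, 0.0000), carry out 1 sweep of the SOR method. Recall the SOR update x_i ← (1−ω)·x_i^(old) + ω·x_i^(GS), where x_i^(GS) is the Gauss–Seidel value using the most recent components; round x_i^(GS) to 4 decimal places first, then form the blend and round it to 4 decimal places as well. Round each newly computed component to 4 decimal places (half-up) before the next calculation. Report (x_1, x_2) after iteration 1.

(-0.3422, -2.7423)

Iteration 1:
  x_1: GS value = (-1 - (-1.5)·0.0000) / (4.5) = -0.2222;  x_1 ← (1−ω)·0.0000 + ω·-0.2222 = -0.3422
  x_2: GS value = (-5 - (-1)·-0.3422) / (3) = -1.7807;  x_2 ← (1−ω)·0.0000 + ω·-1.7807 = -2.7423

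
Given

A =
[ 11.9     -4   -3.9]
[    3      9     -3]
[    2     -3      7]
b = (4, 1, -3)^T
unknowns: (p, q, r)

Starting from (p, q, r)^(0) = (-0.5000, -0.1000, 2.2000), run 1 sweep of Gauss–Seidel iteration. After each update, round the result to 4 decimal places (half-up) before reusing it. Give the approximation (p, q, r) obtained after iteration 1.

Iteration 1:
  p = (4 - (-4)·-0.1000 - (-3.9)·2.2000) / (11.9) = 1.0235
  q = (1 - (3)·1.0235 - (-3)·2.2000) / (9) = 0.5033
  r = (-3 - (2)·1.0235 - (-3)·0.5033) / (7) = -0.5053

(1.0235, 0.5033, -0.5053)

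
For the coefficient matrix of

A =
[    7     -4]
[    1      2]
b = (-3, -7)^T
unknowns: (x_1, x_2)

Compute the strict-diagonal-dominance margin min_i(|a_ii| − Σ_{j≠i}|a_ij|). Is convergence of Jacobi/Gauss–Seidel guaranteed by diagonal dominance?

row 1: |7| − (4) = 3
row 2: |2| − (1) = 1
minimum over rows = 1 → strictly diagonally dominant (convergence guaranteed)

1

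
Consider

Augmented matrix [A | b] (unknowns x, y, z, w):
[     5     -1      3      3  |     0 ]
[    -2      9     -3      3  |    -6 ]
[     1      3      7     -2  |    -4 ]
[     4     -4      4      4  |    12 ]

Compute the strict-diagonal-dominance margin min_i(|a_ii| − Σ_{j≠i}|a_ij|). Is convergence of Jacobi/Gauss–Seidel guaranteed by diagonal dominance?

-8

row 1: |5| − (1+3+3) = -2
row 2: |9| − (2+3+3) = 1
row 3: |7| − (1+3+2) = 1
row 4: |4| − (4+4+4) = -8
minimum over rows = -8 → not strictly diagonally dominant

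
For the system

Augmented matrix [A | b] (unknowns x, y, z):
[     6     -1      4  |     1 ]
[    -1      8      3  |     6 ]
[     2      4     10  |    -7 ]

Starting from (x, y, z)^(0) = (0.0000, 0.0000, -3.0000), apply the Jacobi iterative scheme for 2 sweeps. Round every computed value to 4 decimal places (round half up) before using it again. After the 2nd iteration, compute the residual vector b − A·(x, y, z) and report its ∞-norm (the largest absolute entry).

4.8082

Iteration 1:
  x = (1 - (-1)·0.0000 - (4)·-3.0000) / (6) = 2.1667
  y = (6 - (-1)·0.0000 - (3)·-3.0000) / (8) = 1.8750
  z = (-7 - (2)·0.0000 - (4)·0.0000) / (10) = -0.7000
Iteration 2:
  x = (1 - (-1)·1.8750 - (4)·-0.7000) / (6) = 0.9458
  y = (6 - (-1)·2.1667 - (3)·-0.7000) / (8) = 1.2833
  z = (-7 - (2)·2.1667 - (4)·1.8750) / (10) = -1.8833
Residual b − A·x = (4.1417, 2.3293, 4.8082); ∞-norm = 4.8082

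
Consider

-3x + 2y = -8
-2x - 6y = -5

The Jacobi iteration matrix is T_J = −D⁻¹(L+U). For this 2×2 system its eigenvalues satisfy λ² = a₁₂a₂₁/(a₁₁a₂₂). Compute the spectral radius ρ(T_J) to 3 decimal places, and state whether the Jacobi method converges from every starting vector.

0.471

a₁₂a₂₁/(a₁₁a₂₂) = (2)·(-2) / ((-3)·(-6)) = -0.222222
ρ = √|-0.222222| = √0.222222 = 0.471
ρ < 1, so Jacobi converges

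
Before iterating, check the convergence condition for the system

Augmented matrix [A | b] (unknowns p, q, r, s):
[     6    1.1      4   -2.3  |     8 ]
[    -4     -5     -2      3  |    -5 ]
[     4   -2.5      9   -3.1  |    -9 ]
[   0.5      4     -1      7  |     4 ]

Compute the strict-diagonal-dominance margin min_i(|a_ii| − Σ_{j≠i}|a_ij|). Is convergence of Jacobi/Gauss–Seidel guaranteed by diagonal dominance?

row 1: |6| − (1.1+4+2.3) = -1.4
row 2: |-5| − (4+2+3) = -4
row 3: |9| − (4+2.5+3.1) = -0.6
row 4: |7| − (0.5+4+1) = 1.5
minimum over rows = -4 → not strictly diagonally dominant

-4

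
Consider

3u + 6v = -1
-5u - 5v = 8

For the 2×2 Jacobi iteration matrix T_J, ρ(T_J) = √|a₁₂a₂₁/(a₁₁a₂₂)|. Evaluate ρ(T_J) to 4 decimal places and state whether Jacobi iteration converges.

1.4142

a₁₂a₂₁/(a₁₁a₂₂) = (6)·(-5) / ((3)·(-5)) = 2.000000
ρ = √|2.000000| = √2.000000 = 1.4142
ρ > 1, so Jacobi diverges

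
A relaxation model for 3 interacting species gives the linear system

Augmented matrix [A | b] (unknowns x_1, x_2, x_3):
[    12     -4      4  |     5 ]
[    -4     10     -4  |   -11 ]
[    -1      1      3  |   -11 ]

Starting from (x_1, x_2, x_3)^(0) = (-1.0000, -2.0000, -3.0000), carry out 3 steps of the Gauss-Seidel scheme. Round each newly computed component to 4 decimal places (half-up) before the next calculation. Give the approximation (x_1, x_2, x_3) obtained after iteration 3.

(0.7056, -1.9378, -2.7855)

Iteration 1:
  x_1 = (5 - (-4)·-2.0000 - (4)·-3.0000) / (12) = 0.7500
  x_2 = (-11 - (-4)·0.7500 - (-4)·-3.0000) / (10) = -2.0000
  x_3 = (-11 - (-1)·0.7500 - (1)·-2.0000) / (3) = -2.7500
Iteration 2:
  x_1 = (5 - (-4)·-2.0000 - (4)·-2.7500) / (12) = 0.6667
  x_2 = (-11 - (-4)·0.6667 - (-4)·-2.7500) / (10) = -1.9333
  x_3 = (-11 - (-1)·0.6667 - (1)·-1.9333) / (3) = -2.8000
Iteration 3:
  x_1 = (5 - (-4)·-1.9333 - (4)·-2.8000) / (12) = 0.7056
  x_2 = (-11 - (-4)·0.7056 - (-4)·-2.8000) / (10) = -1.9378
  x_3 = (-11 - (-1)·0.7056 - (1)·-1.9378) / (3) = -2.7855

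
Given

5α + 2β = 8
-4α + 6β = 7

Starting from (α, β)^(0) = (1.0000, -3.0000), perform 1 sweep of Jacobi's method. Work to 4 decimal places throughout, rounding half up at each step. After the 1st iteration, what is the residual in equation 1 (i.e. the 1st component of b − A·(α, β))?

Iteration 1:
  α = (8 - (2)·-3.0000) / (5) = 2.8000
  β = (7 - (-4)·1.0000) / (6) = 1.8333
Residual b − A·x = (-9.6666, 7.2002)

-9.6666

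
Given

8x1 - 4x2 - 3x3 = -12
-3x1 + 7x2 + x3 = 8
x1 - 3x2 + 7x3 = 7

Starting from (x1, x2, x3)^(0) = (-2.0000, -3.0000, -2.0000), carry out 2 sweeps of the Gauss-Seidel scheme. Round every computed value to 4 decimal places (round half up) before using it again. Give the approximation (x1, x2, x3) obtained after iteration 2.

Iteration 1:
  x1 = (-12 - (-4)·-3.0000 - (-3)·-2.0000) / (8) = -3.7500
  x2 = (8 - (-3)·-3.7500 - (1)·-2.0000) / (7) = -0.1786
  x3 = (7 - (1)·-3.7500 - (-3)·-0.1786) / (7) = 1.4592
Iteration 2:
  x1 = (-12 - (-4)·-0.1786 - (-3)·1.4592) / (8) = -1.0421
  x2 = (8 - (-3)·-1.0421 - (1)·1.4592) / (7) = 0.4878
  x3 = (7 - (1)·-1.0421 - (-3)·0.4878) / (7) = 1.3579

(-1.0421, 0.4878, 1.3579)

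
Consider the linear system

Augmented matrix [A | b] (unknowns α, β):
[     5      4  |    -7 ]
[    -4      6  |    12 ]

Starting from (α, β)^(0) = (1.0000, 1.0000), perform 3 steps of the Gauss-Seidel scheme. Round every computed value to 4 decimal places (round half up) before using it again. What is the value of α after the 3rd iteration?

-2.0258

Iteration 1:
  α = (-7 - (4)·1.0000) / (5) = -2.2000
  β = (12 - (-4)·-2.2000) / (6) = 0.5333
Iteration 2:
  α = (-7 - (4)·0.5333) / (5) = -1.8266
  β = (12 - (-4)·-1.8266) / (6) = 0.7823
Iteration 3:
  α = (-7 - (4)·0.7823) / (5) = -2.0258
  β = (12 - (-4)·-2.0258) / (6) = 0.6495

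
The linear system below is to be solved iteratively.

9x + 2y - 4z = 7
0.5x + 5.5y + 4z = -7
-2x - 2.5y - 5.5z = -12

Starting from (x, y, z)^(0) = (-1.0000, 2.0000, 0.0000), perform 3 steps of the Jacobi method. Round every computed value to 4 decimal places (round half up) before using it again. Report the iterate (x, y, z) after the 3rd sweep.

(2.4864, -3.3227, 2.6722)

Iteration 1:
  x = (7 - (2)·2.0000 - (-4)·0.0000) / (9) = 0.3333
  y = (-7 - (0.5)·-1.0000 - (4)·0.0000) / (5.5) = -1.1818
  z = (-12 - (-2)·-1.0000 - (-2.5)·2.0000) / (-5.5) = 1.6364
Iteration 2:
  x = (7 - (2)·-1.1818 - (-4)·1.6364) / (9) = 1.7677
  y = (-7 - (0.5)·0.3333 - (4)·1.6364) / (5.5) = -2.4931
  z = (-12 - (-2)·0.3333 - (-2.5)·-1.1818) / (-5.5) = 2.5978
Iteration 3:
  x = (7 - (2)·-2.4931 - (-4)·2.5978) / (9) = 2.4864
  y = (-7 - (0.5)·1.7677 - (4)·2.5978) / (5.5) = -3.3227
  z = (-12 - (-2)·1.7677 - (-2.5)·-2.4931) / (-5.5) = 2.6722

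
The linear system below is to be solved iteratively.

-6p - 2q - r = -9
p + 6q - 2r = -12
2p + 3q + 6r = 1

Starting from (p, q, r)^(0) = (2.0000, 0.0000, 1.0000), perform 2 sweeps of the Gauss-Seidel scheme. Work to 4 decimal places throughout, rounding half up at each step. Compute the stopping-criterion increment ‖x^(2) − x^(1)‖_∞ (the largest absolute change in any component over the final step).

Iteration 1:
  p = (-9 - (-2)·0.0000 - (-1)·1.0000) / (-6) = 1.3333
  q = (-12 - (1)·1.3333 - (-2)·1.0000) / (6) = -1.8889
  r = (1 - (2)·1.3333 - (3)·-1.8889) / (6) = 0.6667
Iteration 2:
  p = (-9 - (-2)·-1.8889 - (-1)·0.6667) / (-6) = 2.0185
  q = (-12 - (1)·2.0185 - (-2)·0.6667) / (6) = -2.1142
  r = (1 - (2)·2.0185 - (3)·-2.1142) / (6) = 0.5509
Change: (0.6852, -0.2253, -0.1158) → max |·| = 0.6852

0.6852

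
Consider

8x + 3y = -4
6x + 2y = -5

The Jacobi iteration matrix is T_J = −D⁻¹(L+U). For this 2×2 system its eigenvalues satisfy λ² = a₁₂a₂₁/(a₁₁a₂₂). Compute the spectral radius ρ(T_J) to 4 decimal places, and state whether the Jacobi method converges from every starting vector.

1.0607

a₁₂a₂₁/(a₁₁a₂₂) = (3)·(6) / ((8)·(2)) = 1.125000
ρ = √|1.125000| = √1.125000 = 1.0607
ρ > 1, so Jacobi diverges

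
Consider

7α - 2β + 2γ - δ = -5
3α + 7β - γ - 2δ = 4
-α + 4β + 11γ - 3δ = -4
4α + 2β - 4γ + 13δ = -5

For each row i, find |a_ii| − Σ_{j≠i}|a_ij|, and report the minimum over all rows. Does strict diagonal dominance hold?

1

row 1: |7| − (2+2+1) = 2
row 2: |7| − (3+1+2) = 1
row 3: |11| − (1+4+3) = 3
row 4: |13| − (4+2+4) = 3
minimum over rows = 1 → strictly diagonally dominant (convergence guaranteed)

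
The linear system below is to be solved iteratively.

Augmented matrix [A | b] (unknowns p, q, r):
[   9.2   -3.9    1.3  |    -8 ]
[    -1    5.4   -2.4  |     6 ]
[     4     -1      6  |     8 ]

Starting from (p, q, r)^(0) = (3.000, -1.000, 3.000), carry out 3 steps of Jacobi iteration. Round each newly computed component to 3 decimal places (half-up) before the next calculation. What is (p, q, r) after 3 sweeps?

Iteration 1:
  p = (-8 - (-3.9)·-1.000 - (1.3)·3.000) / (9.2) = -1.717
  q = (6 - (-1)·3.000 - (-2.4)·3.000) / (5.4) = 3.000
  r = (8 - (4)·3.000 - (-1)·-1.000) / (6) = -0.833
Iteration 2:
  p = (-8 - (-3.9)·3.000 - (1.3)·-0.833) / (9.2) = 0.520
  q = (6 - (-1)·-1.717 - (-2.4)·-0.833) / (5.4) = 0.423
  r = (8 - (4)·-1.717 - (-1)·3.000) / (6) = 2.978
Iteration 3:
  p = (-8 - (-3.9)·0.423 - (1.3)·2.978) / (9.2) = -1.111
  q = (6 - (-1)·0.520 - (-2.4)·2.978) / (5.4) = 2.531
  r = (8 - (4)·0.520 - (-1)·0.423) / (6) = 1.057

(-1.111, 2.531, 1.057)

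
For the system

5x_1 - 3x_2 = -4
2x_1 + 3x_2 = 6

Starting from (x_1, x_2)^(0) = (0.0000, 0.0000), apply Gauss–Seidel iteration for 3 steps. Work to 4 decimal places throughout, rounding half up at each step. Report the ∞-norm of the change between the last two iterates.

Iteration 1:
  x_1 = (-4 - (-3)·0.0000) / (5) = -0.8000
  x_2 = (6 - (2)·-0.8000) / (3) = 2.5333
Iteration 2:
  x_1 = (-4 - (-3)·2.5333) / (5) = 0.7200
  x_2 = (6 - (2)·0.7200) / (3) = 1.5200
Iteration 3:
  x_1 = (-4 - (-3)·1.5200) / (5) = 0.1120
  x_2 = (6 - (2)·0.1120) / (3) = 1.9253
Change: (-0.6080, 0.4053) → max |·| = 0.6080

0.6080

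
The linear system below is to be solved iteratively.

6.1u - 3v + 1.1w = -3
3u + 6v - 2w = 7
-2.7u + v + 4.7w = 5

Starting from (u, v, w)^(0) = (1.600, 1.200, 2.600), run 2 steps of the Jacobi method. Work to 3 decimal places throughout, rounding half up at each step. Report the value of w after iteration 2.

0.589

Iteration 1:
  u = (-3 - (-3)·1.200 - (1.1)·2.600) / (6.1) = -0.370
  v = (7 - (3)·1.600 - (-2)·2.600) / (6) = 1.233
  w = (5 - (-2.7)·1.600 - (1)·1.200) / (4.7) = 1.728
Iteration 2:
  u = (-3 - (-3)·1.233 - (1.1)·1.728) / (6.1) = -0.197
  v = (7 - (3)·-0.370 - (-2)·1.728) / (6) = 1.928
  w = (5 - (-2.7)·-0.370 - (1)·1.233) / (4.7) = 0.589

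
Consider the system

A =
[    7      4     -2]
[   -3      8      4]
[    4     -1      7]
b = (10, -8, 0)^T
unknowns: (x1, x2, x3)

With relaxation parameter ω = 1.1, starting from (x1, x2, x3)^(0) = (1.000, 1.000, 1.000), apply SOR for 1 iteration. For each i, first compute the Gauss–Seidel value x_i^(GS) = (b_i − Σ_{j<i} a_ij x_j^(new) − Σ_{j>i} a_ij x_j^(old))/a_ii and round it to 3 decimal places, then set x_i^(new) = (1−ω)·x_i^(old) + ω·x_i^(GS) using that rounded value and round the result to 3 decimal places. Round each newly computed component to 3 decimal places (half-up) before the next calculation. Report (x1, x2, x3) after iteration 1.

Iteration 1:
  x1: GS value = (10 - (4)·1.000 - (-2)·1.000) / (7) = 1.143;  x1 ← (1−ω)·1.000 + ω·1.143 = 1.157
  x2: GS value = (-8 - (-3)·1.157 - (4)·1.000) / (8) = -1.066;  x2 ← (1−ω)·1.000 + ω·-1.066 = -1.273
  x3: GS value = (0 - (4)·1.157 - (-1)·-1.273) / (7) = -0.843;  x3 ← (1−ω)·1.000 + ω·-0.843 = -1.027

(1.157, -1.273, -1.027)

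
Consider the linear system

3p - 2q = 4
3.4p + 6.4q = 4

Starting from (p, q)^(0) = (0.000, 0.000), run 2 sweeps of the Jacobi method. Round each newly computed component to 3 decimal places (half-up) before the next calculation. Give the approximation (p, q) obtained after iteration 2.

Iteration 1:
  p = (4 - (-2)·0.000) / (3) = 1.333
  q = (4 - (3.4)·0.000) / (6.4) = 0.625
Iteration 2:
  p = (4 - (-2)·0.625) / (3) = 1.750
  q = (4 - (3.4)·1.333) / (6.4) = -0.083

(1.750, -0.083)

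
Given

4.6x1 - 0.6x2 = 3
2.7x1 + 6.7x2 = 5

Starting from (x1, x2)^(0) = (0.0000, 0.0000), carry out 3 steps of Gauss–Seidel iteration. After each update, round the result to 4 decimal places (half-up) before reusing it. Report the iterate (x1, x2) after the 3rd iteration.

Iteration 1:
  x1 = (3 - (-0.6)·0.0000) / (4.6) = 0.6522
  x2 = (5 - (2.7)·0.6522) / (6.7) = 0.4834
Iteration 2:
  x1 = (3 - (-0.6)·0.4834) / (4.6) = 0.7152
  x2 = (5 - (2.7)·0.7152) / (6.7) = 0.4581
Iteration 3:
  x1 = (3 - (-0.6)·0.4581) / (4.6) = 0.7119
  x2 = (5 - (2.7)·0.7119) / (6.7) = 0.4594

(0.7119, 0.4594)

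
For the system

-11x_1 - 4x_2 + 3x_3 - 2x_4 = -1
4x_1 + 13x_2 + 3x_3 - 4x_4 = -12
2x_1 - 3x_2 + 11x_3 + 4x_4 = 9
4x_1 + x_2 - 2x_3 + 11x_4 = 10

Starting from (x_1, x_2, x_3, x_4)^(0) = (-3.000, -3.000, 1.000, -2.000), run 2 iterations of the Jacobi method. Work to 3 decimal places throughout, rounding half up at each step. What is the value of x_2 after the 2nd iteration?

Iteration 1:
  x_1 = (-1 - (-4)·-3.000 - (3)·1.000 - (-2)·-2.000) / (-11) = 1.818
  x_2 = (-12 - (4)·-3.000 - (3)·1.000 - (-4)·-2.000) / (13) = -0.846
  x_3 = (9 - (2)·-3.000 - (-3)·-3.000 - (4)·-2.000) / (11) = 1.273
  x_4 = (10 - (4)·-3.000 - (1)·-3.000 - (-2)·1.000) / (11) = 2.455
Iteration 2:
  x_1 = (-1 - (-4)·-0.846 - (3)·1.273 - (-2)·2.455) / (-11) = 0.299
  x_2 = (-12 - (4)·1.818 - (3)·1.273 - (-4)·2.455) / (13) = -1.021
  x_3 = (9 - (2)·1.818 - (-3)·-0.846 - (4)·2.455) / (11) = -0.636
  x_4 = (10 - (4)·1.818 - (1)·-0.846 - (-2)·1.273) / (11) = 0.556

-1.021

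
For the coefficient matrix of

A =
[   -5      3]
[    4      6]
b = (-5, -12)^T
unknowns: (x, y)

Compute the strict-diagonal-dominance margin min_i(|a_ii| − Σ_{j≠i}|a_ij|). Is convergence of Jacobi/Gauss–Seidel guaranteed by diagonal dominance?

row 1: |-5| − (3) = 2
row 2: |6| − (4) = 2
minimum over rows = 2 → strictly diagonally dominant (convergence guaranteed)

2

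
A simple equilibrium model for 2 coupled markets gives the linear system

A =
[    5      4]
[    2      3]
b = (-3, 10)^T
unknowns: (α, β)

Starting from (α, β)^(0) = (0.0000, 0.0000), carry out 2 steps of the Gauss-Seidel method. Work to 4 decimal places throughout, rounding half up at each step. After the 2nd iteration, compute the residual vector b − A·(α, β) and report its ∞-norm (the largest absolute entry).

Iteration 1:
  α = (-3 - (4)·0.0000) / (5) = -0.6000
  β = (10 - (2)·-0.6000) / (3) = 3.7333
Iteration 2:
  α = (-3 - (4)·3.7333) / (5) = -3.5866
  β = (10 - (2)·-3.5866) / (3) = 5.7244
Residual b − A·x = (-7.9646, 0.0000); ∞-norm = 7.9646

7.9646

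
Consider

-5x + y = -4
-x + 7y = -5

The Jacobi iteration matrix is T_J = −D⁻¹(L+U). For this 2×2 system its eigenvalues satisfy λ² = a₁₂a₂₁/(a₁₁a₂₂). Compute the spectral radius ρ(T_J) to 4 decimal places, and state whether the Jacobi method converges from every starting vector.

a₁₂a₂₁/(a₁₁a₂₂) = (1)·(-1) / ((-5)·(7)) = 0.028571
ρ = √|0.028571| = √0.028571 = 0.1690
ρ < 1, so Jacobi converges

0.1690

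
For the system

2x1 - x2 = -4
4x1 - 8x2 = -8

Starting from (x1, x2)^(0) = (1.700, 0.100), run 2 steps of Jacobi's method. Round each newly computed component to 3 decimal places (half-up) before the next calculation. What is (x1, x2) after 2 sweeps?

(-1.075, 0.025)

Iteration 1:
  x1 = (-4 - (-1)·0.100) / (2) = -1.950
  x2 = (-8 - (4)·1.700) / (-8) = 1.850
Iteration 2:
  x1 = (-4 - (-1)·1.850) / (2) = -1.075
  x2 = (-8 - (4)·-1.950) / (-8) = 0.025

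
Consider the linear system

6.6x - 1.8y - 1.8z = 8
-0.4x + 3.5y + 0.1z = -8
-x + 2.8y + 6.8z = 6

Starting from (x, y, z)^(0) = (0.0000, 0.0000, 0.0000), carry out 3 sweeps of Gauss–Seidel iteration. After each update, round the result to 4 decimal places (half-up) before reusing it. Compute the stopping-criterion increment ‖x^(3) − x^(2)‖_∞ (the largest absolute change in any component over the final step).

Iteration 1:
  x = (8 - (-1.8)·0.0000 - (-1.8)·0.0000) / (6.6) = 1.2121
  y = (-8 - (-0.4)·1.2121 - (0.1)·0.0000) / (3.5) = -2.1472
  z = (6 - (-1)·1.2121 - (2.8)·-2.1472) / (6.8) = 1.9447
Iteration 2:
  x = (8 - (-1.8)·-2.1472 - (-1.8)·1.9447) / (6.6) = 1.1569
  y = (-8 - (-0.4)·1.1569 - (0.1)·1.9447) / (3.5) = -2.2091
  z = (6 - (-1)·1.1569 - (2.8)·-2.2091) / (6.8) = 1.9621
Iteration 3:
  x = (8 - (-1.8)·-2.2091 - (-1.8)·1.9621) / (6.6) = 1.1448
  y = (-8 - (-0.4)·1.1448 - (0.1)·1.9621) / (3.5) = -2.2109
  z = (6 - (-1)·1.1448 - (2.8)·-2.2109) / (6.8) = 1.9611
Change: (-0.0121, -0.0018, -0.0010) → max |·| = 0.0121

0.0121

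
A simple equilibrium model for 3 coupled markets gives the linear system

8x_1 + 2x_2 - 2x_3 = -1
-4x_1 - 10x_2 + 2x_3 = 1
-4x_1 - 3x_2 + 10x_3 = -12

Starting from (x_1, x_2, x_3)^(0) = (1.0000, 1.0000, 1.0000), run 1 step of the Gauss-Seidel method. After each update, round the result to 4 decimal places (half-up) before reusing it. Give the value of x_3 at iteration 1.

-1.2050

Iteration 1:
  x_1 = (-1 - (2)·1.0000 - (-2)·1.0000) / (8) = -0.1250
  x_2 = (1 - (-4)·-0.1250 - (2)·1.0000) / (-10) = 0.1500
  x_3 = (-12 - (-4)·-0.1250 - (-3)·0.1500) / (10) = -1.2050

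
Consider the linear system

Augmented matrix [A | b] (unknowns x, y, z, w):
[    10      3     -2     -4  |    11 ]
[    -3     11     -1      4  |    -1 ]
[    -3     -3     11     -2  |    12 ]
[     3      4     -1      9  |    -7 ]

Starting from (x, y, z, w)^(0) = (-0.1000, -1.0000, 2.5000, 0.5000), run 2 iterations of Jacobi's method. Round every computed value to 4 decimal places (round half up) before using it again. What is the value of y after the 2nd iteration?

0.5701

Iteration 1:
  x = (11 - (3)·-1.0000 - (-2)·2.5000 - (-4)·0.5000) / (10) = 2.1000
  y = (-1 - (-3)·-0.1000 - (-1)·2.5000 - (4)·0.5000) / (11) = -0.0727
  z = (12 - (-3)·-0.1000 - (-3)·-1.0000 - (-2)·0.5000) / (11) = 0.8818
  w = (-7 - (3)·-0.1000 - (4)·-1.0000 - (-1)·2.5000) / (9) = -0.0222
Iteration 2:
  x = (11 - (3)·-0.0727 - (-2)·0.8818 - (-4)·-0.0222) / (10) = 1.2893
  y = (-1 - (-3)·2.1000 - (-1)·0.8818 - (4)·-0.0222) / (11) = 0.5701
  z = (12 - (-3)·2.1000 - (-3)·-0.0727 - (-2)·-0.0222) / (11) = 1.6398
  w = (-7 - (3)·2.1000 - (4)·-0.0727 - (-1)·0.8818) / (9) = -1.3475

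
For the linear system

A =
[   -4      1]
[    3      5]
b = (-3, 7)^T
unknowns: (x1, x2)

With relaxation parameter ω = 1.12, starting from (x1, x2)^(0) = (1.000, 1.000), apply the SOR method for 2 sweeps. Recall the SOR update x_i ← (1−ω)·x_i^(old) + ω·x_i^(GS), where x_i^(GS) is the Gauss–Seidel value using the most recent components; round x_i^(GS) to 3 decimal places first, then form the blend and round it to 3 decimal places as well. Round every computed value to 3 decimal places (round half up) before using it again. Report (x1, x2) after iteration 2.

Iteration 1:
  x1: GS value = (-3 - (1)·1.000) / (-4) = 1.000;  x1 ← (1−ω)·1.000 + ω·1.000 = 1.000
  x2: GS value = (7 - (3)·1.000) / (5) = 0.800;  x2 ← (1−ω)·1.000 + ω·0.800 = 0.776
Iteration 2:
  x1: GS value = (-3 - (1)·0.776) / (-4) = 0.944;  x1 ← (1−ω)·1.000 + ω·0.944 = 0.937
  x2: GS value = (7 - (3)·0.937) / (5) = 0.838;  x2 ← (1−ω)·0.776 + ω·0.838 = 0.845

(0.937, 0.845)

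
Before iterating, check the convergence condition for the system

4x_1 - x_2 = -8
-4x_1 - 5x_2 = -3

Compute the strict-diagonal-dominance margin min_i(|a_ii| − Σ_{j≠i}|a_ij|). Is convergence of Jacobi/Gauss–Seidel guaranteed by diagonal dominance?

row 1: |4| − (1) = 3
row 2: |-5| − (4) = 1
minimum over rows = 1 → strictly diagonally dominant (convergence guaranteed)

1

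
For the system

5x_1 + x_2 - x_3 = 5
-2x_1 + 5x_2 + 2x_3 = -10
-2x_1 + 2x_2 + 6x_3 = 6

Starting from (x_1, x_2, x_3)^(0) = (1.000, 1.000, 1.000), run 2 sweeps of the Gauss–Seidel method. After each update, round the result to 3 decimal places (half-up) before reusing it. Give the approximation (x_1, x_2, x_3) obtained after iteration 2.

Iteration 1:
  x_1 = (5 - (1)·1.000 - (-1)·1.000) / (5) = 1.000
  x_2 = (-10 - (-2)·1.000 - (2)·1.000) / (5) = -2.000
  x_3 = (6 - (-2)·1.000 - (2)·-2.000) / (6) = 2.000
Iteration 2:
  x_1 = (5 - (1)·-2.000 - (-1)·2.000) / (5) = 1.800
  x_2 = (-10 - (-2)·1.800 - (2)·2.000) / (5) = -2.080
  x_3 = (6 - (-2)·1.800 - (2)·-2.080) / (6) = 2.293

(1.800, -2.080, 2.293)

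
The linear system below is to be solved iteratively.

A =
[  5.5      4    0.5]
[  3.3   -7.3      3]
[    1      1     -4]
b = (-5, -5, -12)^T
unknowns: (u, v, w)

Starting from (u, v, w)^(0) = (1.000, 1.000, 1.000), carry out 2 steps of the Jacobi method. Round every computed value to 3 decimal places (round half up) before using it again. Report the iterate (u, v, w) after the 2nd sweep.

(-2.353, 1.343, 2.955)

Iteration 1:
  u = (-5 - (4)·1.000 - (0.5)·1.000) / (5.5) = -1.727
  v = (-5 - (3.3)·1.000 - (3)·1.000) / (-7.3) = 1.548
  w = (-12 - (1)·1.000 - (1)·1.000) / (-4) = 3.500
Iteration 2:
  u = (-5 - (4)·1.548 - (0.5)·3.500) / (5.5) = -2.353
  v = (-5 - (3.3)·-1.727 - (3)·3.500) / (-7.3) = 1.343
  w = (-12 - (1)·-1.727 - (1)·1.548) / (-4) = 2.955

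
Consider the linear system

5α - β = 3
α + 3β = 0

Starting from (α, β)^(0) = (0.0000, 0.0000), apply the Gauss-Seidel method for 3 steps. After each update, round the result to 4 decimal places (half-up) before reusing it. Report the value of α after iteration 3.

0.5627

Iteration 1:
  α = (3 - (-1)·0.0000) / (5) = 0.6000
  β = (0 - (1)·0.6000) / (3) = -0.2000
Iteration 2:
  α = (3 - (-1)·-0.2000) / (5) = 0.5600
  β = (0 - (1)·0.5600) / (3) = -0.1867
Iteration 3:
  α = (3 - (-1)·-0.1867) / (5) = 0.5627
  β = (0 - (1)·0.5627) / (3) = -0.1876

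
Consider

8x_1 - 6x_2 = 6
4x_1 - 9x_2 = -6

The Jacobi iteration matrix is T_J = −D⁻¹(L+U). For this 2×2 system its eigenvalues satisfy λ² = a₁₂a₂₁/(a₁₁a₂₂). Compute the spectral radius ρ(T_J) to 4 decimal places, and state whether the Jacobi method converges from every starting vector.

a₁₂a₂₁/(a₁₁a₂₂) = (-6)·(4) / ((8)·(-9)) = 0.333333
ρ = √|0.333333| = √0.333333 = 0.5774
ρ < 1, so Jacobi converges

0.5774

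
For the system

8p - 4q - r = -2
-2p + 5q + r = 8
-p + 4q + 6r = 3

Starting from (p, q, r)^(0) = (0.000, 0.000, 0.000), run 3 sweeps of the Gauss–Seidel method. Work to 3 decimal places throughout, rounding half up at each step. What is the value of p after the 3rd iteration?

0.605

Iteration 1:
  p = (-2 - (-4)·0.000 - (-1)·0.000) / (8) = -0.250
  q = (8 - (-2)·-0.250 - (1)·0.000) / (5) = 1.500
  r = (3 - (-1)·-0.250 - (4)·1.500) / (6) = -0.542
Iteration 2:
  p = (-2 - (-4)·1.500 - (-1)·-0.542) / (8) = 0.432
  q = (8 - (-2)·0.432 - (1)·-0.542) / (5) = 1.881
  r = (3 - (-1)·0.432 - (4)·1.881) / (6) = -0.682
Iteration 3:
  p = (-2 - (-4)·1.881 - (-1)·-0.682) / (8) = 0.605
  q = (8 - (-2)·0.605 - (1)·-0.682) / (5) = 1.978
  r = (3 - (-1)·0.605 - (4)·1.978) / (6) = -0.718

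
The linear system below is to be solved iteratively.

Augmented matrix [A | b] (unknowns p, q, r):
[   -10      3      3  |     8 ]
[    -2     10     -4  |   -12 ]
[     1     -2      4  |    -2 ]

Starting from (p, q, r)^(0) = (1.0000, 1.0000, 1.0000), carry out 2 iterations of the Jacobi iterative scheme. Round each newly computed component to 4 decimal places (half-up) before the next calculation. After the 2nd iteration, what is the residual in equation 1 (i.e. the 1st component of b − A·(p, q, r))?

Iteration 1:
  p = (8 - (3)·1.0000 - (3)·1.0000) / (-10) = -0.2000
  q = (-12 - (-2)·1.0000 - (-4)·1.0000) / (10) = -0.6000
  r = (-2 - (1)·1.0000 - (-2)·1.0000) / (4) = -0.2500
Iteration 2:
  p = (8 - (3)·-0.6000 - (3)·-0.2500) / (-10) = -1.0550
  q = (-12 - (-2)·-0.2000 - (-4)·-0.2500) / (10) = -1.3400
  r = (-2 - (1)·-0.2000 - (-2)·-0.6000) / (4) = -0.7500
Residual b − A·x = (3.7200, -3.7100, -0.6250)

3.7200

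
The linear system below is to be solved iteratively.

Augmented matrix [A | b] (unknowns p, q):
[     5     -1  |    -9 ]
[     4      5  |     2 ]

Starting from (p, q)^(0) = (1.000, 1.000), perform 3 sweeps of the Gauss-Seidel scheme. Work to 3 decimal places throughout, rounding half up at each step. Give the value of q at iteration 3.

Iteration 1:
  p = (-9 - (-1)·1.000) / (5) = -1.600
  q = (2 - (4)·-1.600) / (5) = 1.680
Iteration 2:
  p = (-9 - (-1)·1.680) / (5) = -1.464
  q = (2 - (4)·-1.464) / (5) = 1.571
Iteration 3:
  p = (-9 - (-1)·1.571) / (5) = -1.486
  q = (2 - (4)·-1.486) / (5) = 1.589

1.589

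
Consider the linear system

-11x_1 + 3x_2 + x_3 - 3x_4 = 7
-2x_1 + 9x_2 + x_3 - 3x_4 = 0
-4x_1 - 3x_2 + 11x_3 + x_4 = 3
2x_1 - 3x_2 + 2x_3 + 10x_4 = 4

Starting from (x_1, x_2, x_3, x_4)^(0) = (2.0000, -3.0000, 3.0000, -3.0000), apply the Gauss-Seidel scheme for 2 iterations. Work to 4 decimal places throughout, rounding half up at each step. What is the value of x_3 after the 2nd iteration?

Iteration 1:
  x_1 = (7 - (3)·-3.0000 - (1)·3.0000 - (-3)·-3.0000) / (-11) = -0.3636
  x_2 = (0 - (-2)·-0.3636 - (1)·3.0000 - (-3)·-3.0000) / (9) = -1.4141
  x_3 = (3 - (-4)·-0.3636 - (-3)·-1.4141 - (1)·-3.0000) / (11) = 0.0276
  x_4 = (4 - (2)·-0.3636 - (-3)·-1.4141 - (2)·0.0276) / (10) = 0.0430
Iteration 2:
  x_1 = (7 - (3)·-1.4141 - (1)·0.0276 - (-3)·0.0430) / (-11) = -1.0312
  x_2 = (0 - (-2)·-1.0312 - (1)·0.0276 - (-3)·0.0430) / (9) = -0.2179
  x_3 = (3 - (-4)·-1.0312 - (-3)·-0.2179 - (1)·0.0430) / (11) = -0.1656
  x_4 = (4 - (2)·-1.0312 - (-3)·-0.2179 - (2)·-0.1656) / (10) = 0.5740

-0.1656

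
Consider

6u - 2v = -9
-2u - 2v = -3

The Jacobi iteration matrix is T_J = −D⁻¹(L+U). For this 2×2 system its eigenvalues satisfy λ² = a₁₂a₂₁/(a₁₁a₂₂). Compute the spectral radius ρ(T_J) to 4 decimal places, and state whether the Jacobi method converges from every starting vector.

a₁₂a₂₁/(a₁₁a₂₂) = (-2)·(-2) / ((6)·(-2)) = -0.333333
ρ = √|-0.333333| = √0.333333 = 0.5774
ρ < 1, so Jacobi converges

0.5774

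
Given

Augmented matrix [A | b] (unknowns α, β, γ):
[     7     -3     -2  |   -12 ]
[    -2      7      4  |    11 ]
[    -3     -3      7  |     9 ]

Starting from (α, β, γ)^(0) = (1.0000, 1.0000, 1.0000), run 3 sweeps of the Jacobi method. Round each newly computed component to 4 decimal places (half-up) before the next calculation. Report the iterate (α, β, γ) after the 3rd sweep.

Iteration 1:
  α = (-12 - (-3)·1.0000 - (-2)·1.0000) / (7) = -1.0000
  β = (11 - (-2)·1.0000 - (4)·1.0000) / (7) = 1.2857
  γ = (9 - (-3)·1.0000 - (-3)·1.0000) / (7) = 2.1429
Iteration 2:
  α = (-12 - (-3)·1.2857 - (-2)·2.1429) / (7) = -0.5510
  β = (11 - (-2)·-1.0000 - (4)·2.1429) / (7) = 0.0612
  γ = (9 - (-3)·-1.0000 - (-3)·1.2857) / (7) = 1.4082
Iteration 3:
  α = (-12 - (-3)·0.0612 - (-2)·1.4082) / (7) = -1.2857
  β = (11 - (-2)·-0.5510 - (4)·1.4082) / (7) = 0.6093
  γ = (9 - (-3)·-0.5510 - (-3)·0.0612) / (7) = 1.0758

(-1.2857, 0.6093, 1.0758)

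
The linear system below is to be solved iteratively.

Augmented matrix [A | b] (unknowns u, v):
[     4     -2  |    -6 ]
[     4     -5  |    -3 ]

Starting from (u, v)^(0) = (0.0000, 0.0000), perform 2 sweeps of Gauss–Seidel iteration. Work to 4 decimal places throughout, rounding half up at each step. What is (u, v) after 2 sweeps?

(-1.8000, -0.8400)

Iteration 1:
  u = (-6 - (-2)·0.0000) / (4) = -1.5000
  v = (-3 - (4)·-1.5000) / (-5) = -0.6000
Iteration 2:
  u = (-6 - (-2)·-0.6000) / (4) = -1.8000
  v = (-3 - (4)·-1.8000) / (-5) = -0.8400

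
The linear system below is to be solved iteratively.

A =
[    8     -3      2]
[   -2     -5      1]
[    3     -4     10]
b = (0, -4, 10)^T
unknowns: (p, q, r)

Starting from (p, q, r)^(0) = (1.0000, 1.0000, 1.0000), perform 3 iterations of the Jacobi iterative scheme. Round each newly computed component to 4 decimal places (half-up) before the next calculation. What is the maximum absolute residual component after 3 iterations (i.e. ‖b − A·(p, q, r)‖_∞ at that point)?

0.1293

Iteration 1:
  p = (0 - (-3)·1.0000 - (2)·1.0000) / (8) = 0.1250
  q = (-4 - (-2)·1.0000 - (1)·1.0000) / (-5) = 0.6000
  r = (10 - (3)·1.0000 - (-4)·1.0000) / (10) = 1.1000
Iteration 2:
  p = (0 - (-3)·0.6000 - (2)·1.1000) / (8) = -0.0500
  q = (-4 - (-2)·0.1250 - (1)·1.1000) / (-5) = 0.9700
  r = (10 - (3)·0.1250 - (-4)·0.6000) / (10) = 1.2025
Iteration 3:
  p = (0 - (-3)·0.9700 - (2)·1.2025) / (8) = 0.0631
  q = (-4 - (-2)·-0.0500 - (1)·1.2025) / (-5) = 1.0605
  r = (10 - (3)·-0.0500 - (-4)·0.9700) / (10) = 1.4030
Residual b − A·x = (-0.1293, 0.0257, 0.0227); ∞-norm = 0.1293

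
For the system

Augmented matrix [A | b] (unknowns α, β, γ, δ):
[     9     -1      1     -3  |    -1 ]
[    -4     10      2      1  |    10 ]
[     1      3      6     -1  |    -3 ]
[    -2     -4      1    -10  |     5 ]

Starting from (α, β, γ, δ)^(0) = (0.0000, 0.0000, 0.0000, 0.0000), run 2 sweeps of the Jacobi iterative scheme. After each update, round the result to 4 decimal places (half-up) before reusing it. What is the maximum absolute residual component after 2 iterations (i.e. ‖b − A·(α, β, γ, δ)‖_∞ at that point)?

1.5570

Iteration 1:
  α = (-1 - (-1)·0.0000 - (1)·0.0000 - (-3)·0.0000) / (9) = -0.1111
  β = (10 - (-4)·0.0000 - (2)·0.0000 - (1)·0.0000) / (10) = 1.0000
  γ = (-3 - (1)·0.0000 - (3)·0.0000 - (-1)·0.0000) / (6) = -0.5000
  δ = (5 - (-2)·0.0000 - (-4)·0.0000 - (1)·0.0000) / (-10) = -0.5000
Iteration 2:
  α = (-1 - (-1)·1.0000 - (1)·-0.5000 - (-3)·-0.5000) / (9) = -0.1111
  β = (10 - (-4)·-0.1111 - (2)·-0.5000 - (1)·-0.5000) / (10) = 1.1056
  γ = (-3 - (1)·-0.1111 - (3)·1.0000 - (-1)·-0.5000) / (6) = -1.0648
  δ = (5 - (-2)·-0.1111 - (-4)·1.0000 - (1)·-0.5000) / (-10) = -0.9278
Residual b − A·x = (-0.6131, 1.5570, -0.7447, 0.9870); ∞-norm = 1.5570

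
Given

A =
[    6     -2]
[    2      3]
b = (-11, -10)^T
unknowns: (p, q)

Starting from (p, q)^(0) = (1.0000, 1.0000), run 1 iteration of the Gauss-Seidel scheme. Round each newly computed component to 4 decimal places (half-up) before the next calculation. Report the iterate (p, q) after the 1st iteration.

(-1.5000, -2.3333)

Iteration 1:
  p = (-11 - (-2)·1.0000) / (6) = -1.5000
  q = (-10 - (2)·-1.5000) / (3) = -2.3333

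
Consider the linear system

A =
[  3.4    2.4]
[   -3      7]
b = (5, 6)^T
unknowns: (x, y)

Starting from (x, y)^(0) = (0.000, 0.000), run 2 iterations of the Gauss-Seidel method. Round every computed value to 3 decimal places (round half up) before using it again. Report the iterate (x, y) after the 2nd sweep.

Iteration 1:
  x = (5 - (2.4)·0.000) / (3.4) = 1.471
  y = (6 - (-3)·1.471) / (7) = 1.488
Iteration 2:
  x = (5 - (2.4)·1.488) / (3.4) = 0.420
  y = (6 - (-3)·0.420) / (7) = 1.037

(0.420, 1.037)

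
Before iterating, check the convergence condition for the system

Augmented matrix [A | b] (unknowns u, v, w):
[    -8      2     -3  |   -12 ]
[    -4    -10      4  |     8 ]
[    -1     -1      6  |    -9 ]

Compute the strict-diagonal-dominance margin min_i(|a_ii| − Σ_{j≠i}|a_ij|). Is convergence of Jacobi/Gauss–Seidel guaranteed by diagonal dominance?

row 1: |-8| − (2+3) = 3
row 2: |-10| − (4+4) = 2
row 3: |6| − (1+1) = 4
minimum over rows = 2 → strictly diagonally dominant (convergence guaranteed)

2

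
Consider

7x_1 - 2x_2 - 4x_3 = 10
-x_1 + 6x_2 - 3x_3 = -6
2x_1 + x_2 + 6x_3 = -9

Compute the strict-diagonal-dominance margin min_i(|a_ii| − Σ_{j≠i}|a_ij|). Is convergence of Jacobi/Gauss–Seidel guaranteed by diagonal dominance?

row 1: |7| − (2+4) = 1
row 2: |6| − (1+3) = 2
row 3: |6| − (2+1) = 3
minimum over rows = 1 → strictly diagonally dominant (convergence guaranteed)

1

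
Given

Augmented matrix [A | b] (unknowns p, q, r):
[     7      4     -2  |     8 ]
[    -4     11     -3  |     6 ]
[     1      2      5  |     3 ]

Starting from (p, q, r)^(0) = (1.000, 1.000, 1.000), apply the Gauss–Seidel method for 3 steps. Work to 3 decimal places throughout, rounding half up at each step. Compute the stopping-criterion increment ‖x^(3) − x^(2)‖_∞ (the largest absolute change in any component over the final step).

0.303

Iteration 1:
  p = (8 - (4)·1.000 - (-2)·1.000) / (7) = 0.857
  q = (6 - (-4)·0.857 - (-3)·1.000) / (11) = 1.130
  r = (3 - (1)·0.857 - (2)·1.130) / (5) = -0.023
Iteration 2:
  p = (8 - (4)·1.130 - (-2)·-0.023) / (7) = 0.491
  q = (6 - (-4)·0.491 - (-3)·-0.023) / (11) = 0.718
  r = (3 - (1)·0.491 - (2)·0.718) / (5) = 0.215
Iteration 3:
  p = (8 - (4)·0.718 - (-2)·0.215) / (7) = 0.794
  q = (6 - (-4)·0.794 - (-3)·0.215) / (11) = 0.893
  r = (3 - (1)·0.794 - (2)·0.893) / (5) = 0.084
Change: (0.303, 0.175, -0.131) → max |·| = 0.303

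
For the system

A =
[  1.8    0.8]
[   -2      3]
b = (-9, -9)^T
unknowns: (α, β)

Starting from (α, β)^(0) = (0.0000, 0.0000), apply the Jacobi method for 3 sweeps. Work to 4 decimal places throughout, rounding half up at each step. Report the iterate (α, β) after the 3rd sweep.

Iteration 1:
  α = (-9 - (0.8)·0.0000) / (1.8) = -5.0000
  β = (-9 - (-2)·0.0000) / (3) = -3.0000
Iteration 2:
  α = (-9 - (0.8)·-3.0000) / (1.8) = -3.6667
  β = (-9 - (-2)·-5.0000) / (3) = -6.3333
Iteration 3:
  α = (-9 - (0.8)·-6.3333) / (1.8) = -2.1852
  β = (-9 - (-2)·-3.6667) / (3) = -5.4445

(-2.1852, -5.4445)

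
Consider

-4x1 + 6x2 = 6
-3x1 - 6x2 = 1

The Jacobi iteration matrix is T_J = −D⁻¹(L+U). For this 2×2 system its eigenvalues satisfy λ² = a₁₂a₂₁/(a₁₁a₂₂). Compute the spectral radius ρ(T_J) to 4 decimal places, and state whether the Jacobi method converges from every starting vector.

a₁₂a₂₁/(a₁₁a₂₂) = (6)·(-3) / ((-4)·(-6)) = -0.750000
ρ = √|-0.750000| = √0.750000 = 0.8660
ρ < 1, so Jacobi converges

0.8660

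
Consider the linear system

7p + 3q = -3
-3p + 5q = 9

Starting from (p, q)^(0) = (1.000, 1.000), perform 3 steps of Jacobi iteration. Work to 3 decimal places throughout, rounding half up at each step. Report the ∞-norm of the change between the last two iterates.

Iteration 1:
  p = (-3 - (3)·1.000) / (7) = -0.857
  q = (9 - (-3)·1.000) / (5) = 2.400
Iteration 2:
  p = (-3 - (3)·2.400) / (7) = -1.457
  q = (9 - (-3)·-0.857) / (5) = 1.286
Iteration 3:
  p = (-3 - (3)·1.286) / (7) = -0.980
  q = (9 - (-3)·-1.457) / (5) = 0.926
Change: (0.477, -0.360) → max |·| = 0.477

0.477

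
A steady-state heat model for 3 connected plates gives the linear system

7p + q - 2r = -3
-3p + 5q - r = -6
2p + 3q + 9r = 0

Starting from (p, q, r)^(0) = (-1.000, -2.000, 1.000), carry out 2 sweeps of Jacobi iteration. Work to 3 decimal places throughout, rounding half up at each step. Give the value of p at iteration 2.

Iteration 1:
  p = (-3 - (1)·-2.000 - (-2)·1.000) / (7) = 0.143
  q = (-6 - (-3)·-1.000 - (-1)·1.000) / (5) = -1.600
  r = (0 - (2)·-1.000 - (3)·-2.000) / (9) = 0.889
Iteration 2:
  p = (-3 - (1)·-1.600 - (-2)·0.889) / (7) = 0.054
  q = (-6 - (-3)·0.143 - (-1)·0.889) / (5) = -0.936
  r = (0 - (2)·0.143 - (3)·-1.600) / (9) = 0.502

0.054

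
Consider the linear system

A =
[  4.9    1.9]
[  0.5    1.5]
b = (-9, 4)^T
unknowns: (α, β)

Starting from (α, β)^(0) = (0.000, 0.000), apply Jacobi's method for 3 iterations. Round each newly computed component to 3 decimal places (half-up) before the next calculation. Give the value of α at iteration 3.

Iteration 1:
  α = (-9 - (1.9)·0.000) / (4.9) = -1.837
  β = (4 - (0.5)·0.000) / (1.5) = 2.667
Iteration 2:
  α = (-9 - (1.9)·2.667) / (4.9) = -2.871
  β = (4 - (0.5)·-1.837) / (1.5) = 3.279
Iteration 3:
  α = (-9 - (1.9)·3.279) / (4.9) = -3.108
  β = (4 - (0.5)·-2.871) / (1.5) = 3.624

-3.108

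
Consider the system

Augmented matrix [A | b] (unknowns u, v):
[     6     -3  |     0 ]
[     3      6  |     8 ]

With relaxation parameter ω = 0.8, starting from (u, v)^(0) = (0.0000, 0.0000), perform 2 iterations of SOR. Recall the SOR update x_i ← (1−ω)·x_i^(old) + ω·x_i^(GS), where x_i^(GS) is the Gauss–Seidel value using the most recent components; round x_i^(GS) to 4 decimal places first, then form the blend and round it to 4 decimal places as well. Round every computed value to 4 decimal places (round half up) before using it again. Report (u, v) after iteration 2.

(0.4266, 1.1093)

Iteration 1:
  u: GS value = (0 - (-3)·0.0000) / (6) = 0.0000;  u ← (1−ω)·0.0000 + ω·0.0000 = 0.0000
  v: GS value = (8 - (3)·0.0000) / (6) = 1.3333;  v ← (1−ω)·0.0000 + ω·1.3333 = 1.0666
Iteration 2:
  u: GS value = (0 - (-3)·1.0666) / (6) = 0.5333;  u ← (1−ω)·0.0000 + ω·0.5333 = 0.4266
  v: GS value = (8 - (3)·0.4266) / (6) = 1.1200;  v ← (1−ω)·1.0666 + ω·1.1200 = 1.1093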